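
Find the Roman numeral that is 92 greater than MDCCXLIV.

MDCCXLIV = 1744
1744 + 92 = 1836

MDCCCXXXVI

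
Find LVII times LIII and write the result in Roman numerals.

LVII = 57
LIII = 53
57 × 53 = 3021

MMMXXI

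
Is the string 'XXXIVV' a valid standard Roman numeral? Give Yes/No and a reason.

'XXXIVV': V should not appear more than once

No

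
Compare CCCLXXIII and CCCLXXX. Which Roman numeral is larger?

CCCLXXIII = 373
CCCLXXX = 380
380 is larger

CCCLXXX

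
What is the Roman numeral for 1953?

Convert 1953 to Roman numerals:
  1953 contains 1×1000 (M)
  953 contains 1×900 (CM)
  53 contains 1×50 (L)
  3 contains 3×1 (III)

MCMLIII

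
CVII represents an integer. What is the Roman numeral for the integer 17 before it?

CVII = 107
107 - 17 = 90

XC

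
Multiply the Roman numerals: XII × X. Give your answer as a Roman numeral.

XII = 12
X = 10
12 × 10 = 120

CXX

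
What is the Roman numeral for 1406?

Convert 1406 to Roman numerals:
  1406 contains 1×1000 (M)
  406 contains 1×400 (CD)
  6 contains 1×5 (V)
  1 contains 1×1 (I)

MCDVI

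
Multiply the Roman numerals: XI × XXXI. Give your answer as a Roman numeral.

XI = 11
XXXI = 31
11 × 31 = 341

CCCXLI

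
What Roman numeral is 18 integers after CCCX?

CCCX = 310
310 + 18 = 328

CCCXXVIII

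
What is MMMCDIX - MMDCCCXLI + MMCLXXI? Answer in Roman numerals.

MMMCDIX = 3409, MMDCCCXLI = 2841, MMCLXXI = 2171
3409 - 2841 = 568
568 + 2171 = 2739

MMDCCXXXIX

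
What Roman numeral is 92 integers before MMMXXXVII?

MMMXXXVII = 3037
3037 - 92 = 2945

MMCMXLV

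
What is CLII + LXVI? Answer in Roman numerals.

CLII = 152
LXVI = 66
152 + 66 = 218

CCXVIII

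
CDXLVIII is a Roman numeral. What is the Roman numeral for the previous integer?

CDXLVIII = 448, so the previous integer is 448 - 1 = 447

CDXLVII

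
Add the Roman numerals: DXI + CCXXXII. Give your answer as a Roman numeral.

DXI = 511
CCXXXII = 232
511 + 232 = 743

DCCXLIII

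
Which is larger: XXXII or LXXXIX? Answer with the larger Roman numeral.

XXXII = 32
LXXXIX = 89
89 is larger

LXXXIX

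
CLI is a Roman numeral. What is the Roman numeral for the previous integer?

CLI = 151, so the previous integer is 151 - 1 = 150

CL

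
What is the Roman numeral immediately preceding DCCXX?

DCCXX = 720, so the previous integer is 720 - 1 = 719

DCCXIX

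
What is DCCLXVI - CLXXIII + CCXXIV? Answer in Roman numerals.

DCCLXVI = 766, CLXXIII = 173, CCXXIV = 224
766 - 173 = 593
593 + 224 = 817

DCCCXVII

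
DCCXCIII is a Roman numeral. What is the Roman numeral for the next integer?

DCCXCIII = 793; next is 794

DCCXCIV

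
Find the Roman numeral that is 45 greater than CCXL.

CCXL = 240
240 + 45 = 285

CCLXXXV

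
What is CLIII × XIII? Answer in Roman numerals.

CLIII = 153
XIII = 13
153 × 13 = 1989

MCMLXXXIX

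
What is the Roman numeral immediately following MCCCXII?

MCCCXII = 1312, so the next integer is 1312 + 1 = 1313

MCCCXIII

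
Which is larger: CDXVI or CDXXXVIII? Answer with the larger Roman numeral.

CDXVI = 416
CDXXXVIII = 438
438 is larger

CDXXXVIII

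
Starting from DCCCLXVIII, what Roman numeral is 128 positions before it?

DCCCLXVIII = 868
868 - 128 = 740

DCCXL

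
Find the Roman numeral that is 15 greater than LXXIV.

LXXIV = 74
74 + 15 = 89

LXXXIX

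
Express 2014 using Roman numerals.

Convert 2014 to Roman numerals:
  2014 contains 2×1000 (MM)
  14 contains 1×10 (X)
  4 contains 1×4 (IV)

MMXIV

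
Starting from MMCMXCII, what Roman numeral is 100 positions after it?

MMCMXCII = 2992
2992 + 100 = 3092

MMMXCII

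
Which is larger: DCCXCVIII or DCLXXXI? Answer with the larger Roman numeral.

DCCXCVIII = 798
DCLXXXI = 681
798 is larger

DCCXCVIII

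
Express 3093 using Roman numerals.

Convert 3093 to Roman numerals:
  3093 contains 3×1000 (MMM)
  93 contains 1×90 (XC)
  3 contains 3×1 (III)

MMMXCIII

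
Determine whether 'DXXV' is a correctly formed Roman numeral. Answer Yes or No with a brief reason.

'DXXV': Check the rules: uses only the symbols I, V, X, L, C, D, M; no symbol is repeated more than three times in a row; V, L and D each appear at most once; no smaller symbol precedes a larger one (values never increase from left to right). Value: D (500) + X (10) + X (10) + V (5) = 525. So it is a valid standard Roman numeral.

Yes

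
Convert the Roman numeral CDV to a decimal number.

CDV: CD=400, V=5
400 + 5 = 405

405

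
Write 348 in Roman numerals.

Convert 348 to Roman numerals:
  348 contains 3×100 (CCC)
  48 contains 1×40 (XL)
  8 contains 1×5 (V)
  3 contains 3×1 (III)

CCCXLVIII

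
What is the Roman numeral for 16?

Convert 16 to Roman numerals:
  16 contains 1×10 (X)
  6 contains 1×5 (V)
  1 contains 1×1 (I)

XVI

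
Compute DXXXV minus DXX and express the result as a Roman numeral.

DXXXV = 535
DXX = 520
535 - 520 = 15

XV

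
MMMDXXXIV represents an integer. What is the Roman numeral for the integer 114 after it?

MMMDXXXIV = 3534
3534 + 114 = 3648

MMMDCXLVIII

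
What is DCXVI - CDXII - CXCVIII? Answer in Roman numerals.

DCXVI = 616, CDXII = 412, CXCVIII = 198
616 - 412 = 204
204 - 198 = 6

VI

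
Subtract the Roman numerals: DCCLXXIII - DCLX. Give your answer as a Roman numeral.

DCCLXXIII = 773
DCLX = 660
773 - 660 = 113

CXIII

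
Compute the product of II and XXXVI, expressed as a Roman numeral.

II = 2
XXXVI = 36
2 × 36 = 72

LXXII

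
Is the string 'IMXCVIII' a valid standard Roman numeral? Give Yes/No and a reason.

'IMXCVIII': Invalid subtractive combination: IM

No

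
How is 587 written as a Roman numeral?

Convert 587 to Roman numerals:
  587 contains 1×500 (D)
  87 contains 1×50 (L)
  37 contains 3×10 (XXX)
  7 contains 1×5 (V)
  2 contains 2×1 (II)

DLXXXVII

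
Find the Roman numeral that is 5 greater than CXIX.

CXIX = 119
119 + 5 = 124

CXXIV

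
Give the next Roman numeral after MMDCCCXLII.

MMDCCCXLII = 2842, so the next integer is 2842 + 1 = 2843

MMDCCCXLIII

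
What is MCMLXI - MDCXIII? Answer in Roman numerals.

MCMLXI = 1961
MDCXIII = 1613
1961 - 1613 = 348

CCCXLVIII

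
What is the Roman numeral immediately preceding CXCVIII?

CXCVIII = 198; previous is 197

CXCVII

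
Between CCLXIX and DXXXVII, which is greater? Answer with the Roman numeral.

CCLXIX = 269
DXXXVII = 537
537 is larger

DXXXVII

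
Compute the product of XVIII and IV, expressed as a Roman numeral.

XVIII = 18
IV = 4
18 × 4 = 72

LXXII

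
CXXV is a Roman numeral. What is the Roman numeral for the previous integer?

CXXV = 125; previous is 124

CXXIV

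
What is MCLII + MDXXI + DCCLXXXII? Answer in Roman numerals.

MCLII = 1152, MDXXI = 1521, DCCLXXXII = 782
1152 + 1521 = 2673
2673 + 782 = 3455

MMMCDLV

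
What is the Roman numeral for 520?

Convert 520 to Roman numerals:
  520 contains 1×500 (D)
  20 contains 2×10 (XX)

DXX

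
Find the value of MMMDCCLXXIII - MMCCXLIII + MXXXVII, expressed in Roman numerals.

MMMDCCLXXIII = 3773, MMCCXLIII = 2243, MXXXVII = 1037
3773 - 2243 = 1530
1530 + 1037 = 2567

MMDLXVII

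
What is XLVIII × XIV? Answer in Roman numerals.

XLVIII = 48
XIV = 14
48 × 14 = 672

DCLXXII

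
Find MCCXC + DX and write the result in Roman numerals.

MCCXC = 1290
DX = 510
1290 + 510 = 1800

MDCCC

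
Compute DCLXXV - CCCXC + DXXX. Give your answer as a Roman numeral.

DCLXXV = 675, CCCXC = 390, DXXX = 530
675 - 390 = 285
285 + 530 = 815

DCCCXV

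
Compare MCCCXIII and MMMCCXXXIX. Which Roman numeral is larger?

MCCCXIII = 1313
MMMCCXXXIX = 3239
3239 is larger

MMMCCXXXIX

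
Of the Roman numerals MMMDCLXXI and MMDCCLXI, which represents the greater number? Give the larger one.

MMMDCLXXI = 3671
MMDCCLXI = 2761
3671 is larger

MMMDCLXXI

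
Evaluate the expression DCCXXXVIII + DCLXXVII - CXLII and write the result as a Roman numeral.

DCCXXXVIII = 738, DCLXXVII = 677, CXLII = 142
738 + 677 = 1415
1415 - 142 = 1273

MCCLXXIII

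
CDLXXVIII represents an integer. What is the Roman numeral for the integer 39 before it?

CDLXXVIII = 478
478 - 39 = 439

CDXXXIX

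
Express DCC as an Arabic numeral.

DCC: D=500, C=100, C=100
500 + 100 + 100 = 700

700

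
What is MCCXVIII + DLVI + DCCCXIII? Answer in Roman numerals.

MCCXVIII = 1218, DLVI = 556, DCCCXIII = 813
1218 + 556 = 1774
1774 + 813 = 2587

MMDLXXXVII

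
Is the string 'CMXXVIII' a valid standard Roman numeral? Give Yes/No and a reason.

'CMXXVIII': Check the rules: uses only the symbols I, V, X, L, C, D, M; no symbol is repeated more than three times in a row; V, L and D each appear at most once; the only place a smaller symbol precedes a larger one is the allowed subtractive pair CM, the symbol right after such a pair (if any) is smaller than the pair's first symbol, and otherwise the values never increase from left to right. Value: CM (900) + X (10) + X (10) + V (5) + I (1) + I (1) + I (1) = 928. So it is a valid standard Roman numeral.

Yes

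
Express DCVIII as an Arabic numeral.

DCVIII: D=500, C=100, V=5, I=1, I=1, I=1
500 + 100 + 5 + 1 + 1 + 1 = 608

608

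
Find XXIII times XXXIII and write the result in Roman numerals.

XXIII = 23
XXXIII = 33
23 × 33 = 759

DCCLIX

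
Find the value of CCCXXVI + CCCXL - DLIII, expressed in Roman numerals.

CCCXXVI = 326, CCCXL = 340, DLIII = 553
326 + 340 = 666
666 - 553 = 113

CXIII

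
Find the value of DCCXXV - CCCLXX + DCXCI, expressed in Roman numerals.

DCCXXV = 725, CCCLXX = 370, DCXCI = 691
725 - 370 = 355
355 + 691 = 1046

MXLVI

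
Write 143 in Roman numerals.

Convert 143 to Roman numerals:
  143 contains 1×100 (C)
  43 contains 1×40 (XL)
  3 contains 3×1 (III)

CXLIII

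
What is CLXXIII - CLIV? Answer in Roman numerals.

CLXXIII = 173
CLIV = 154
173 - 154 = 19

XIX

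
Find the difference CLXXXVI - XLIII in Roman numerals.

CLXXXVI = 186
XLIII = 43
186 - 43 = 143

CXLIII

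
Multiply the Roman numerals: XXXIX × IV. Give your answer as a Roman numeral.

XXXIX = 39
IV = 4
39 × 4 = 156

CLVI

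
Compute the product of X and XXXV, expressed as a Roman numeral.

X = 10
XXXV = 35
10 × 35 = 350

CCCL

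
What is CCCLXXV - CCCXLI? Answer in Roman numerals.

CCCLXXV = 375
CCCXLI = 341
375 - 341 = 34

XXXIV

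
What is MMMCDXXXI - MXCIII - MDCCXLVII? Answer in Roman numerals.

MMMCDXXXI = 3431, MXCIII = 1093, MDCCXLVII = 1747
3431 - 1093 = 2338
2338 - 1747 = 591

DXCI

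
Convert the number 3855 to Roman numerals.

Convert 3855 to Roman numerals:
  3855 contains 3×1000 (MMM)
  855 contains 1×500 (D)
  355 contains 3×100 (CCC)
  55 contains 1×50 (L)
  5 contains 1×5 (V)

MMMDCCCLV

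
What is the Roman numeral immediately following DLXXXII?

DLXXXII = 582; next is 583

DLXXXIII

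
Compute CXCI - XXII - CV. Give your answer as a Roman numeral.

CXCI = 191, XXII = 22, CV = 105
191 - 22 = 169
169 - 105 = 64

LXIV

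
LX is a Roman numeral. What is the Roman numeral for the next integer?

LX = 60; next is 61

LXI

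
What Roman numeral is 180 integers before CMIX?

CMIX = 909
909 - 180 = 729

DCCXXIX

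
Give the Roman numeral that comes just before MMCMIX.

MMCMIX = 2909; previous is 2908

MMCMVIII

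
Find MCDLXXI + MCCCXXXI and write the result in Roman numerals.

MCDLXXI = 1471
MCCCXXXI = 1331
1471 + 1331 = 2802

MMDCCCII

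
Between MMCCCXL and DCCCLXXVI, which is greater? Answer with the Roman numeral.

MMCCCXL = 2340
DCCCLXXVI = 876
2340 is larger

MMCCCXL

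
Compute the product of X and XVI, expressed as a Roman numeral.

X = 10
XVI = 16
10 × 16 = 160

CLX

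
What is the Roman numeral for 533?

Convert 533 to Roman numerals:
  533 contains 1×500 (D)
  33 contains 3×10 (XXX)
  3 contains 3×1 (III)

DXXXIII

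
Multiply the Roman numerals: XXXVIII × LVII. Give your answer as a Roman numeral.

XXXVIII = 38
LVII = 57
38 × 57 = 2166

MMCLXVI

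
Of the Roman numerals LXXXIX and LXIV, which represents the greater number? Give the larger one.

LXXXIX = 89
LXIV = 64
89 is larger

LXXXIX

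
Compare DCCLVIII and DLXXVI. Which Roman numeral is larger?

DCCLVIII = 758
DLXXVI = 576
758 is larger

DCCLVIII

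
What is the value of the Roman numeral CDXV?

CDXV: CD=400, X=10, V=5
400 + 10 + 5 = 415

415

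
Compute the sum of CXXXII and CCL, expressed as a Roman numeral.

CXXXII = 132
CCL = 250
132 + 250 = 382

CCCLXXXII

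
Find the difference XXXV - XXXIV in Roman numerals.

XXXV = 35
XXXIV = 34
35 - 34 = 1

I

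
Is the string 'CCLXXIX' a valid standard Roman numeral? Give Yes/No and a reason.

'CCLXXIX': Check the rules: uses only the symbols I, V, X, L, C, D, M; no symbol is repeated more than three times in a row; V, L and D each appear at most once; the only place a smaller symbol precedes a larger one is the allowed subtractive pair IX, the symbol right after such a pair (if any) is smaller than the pair's first symbol, and otherwise the values never increase from left to right. Value: C (100) + C (100) + L (50) + X (10) + X (10) + IX (9) = 279. So it is a valid standard Roman numeral.

Yes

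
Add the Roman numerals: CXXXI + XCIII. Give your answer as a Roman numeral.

CXXXI = 131
XCIII = 93
131 + 93 = 224

CCXXIV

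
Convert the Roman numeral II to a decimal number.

II: I=1, I=1
1 + 1 = 2

2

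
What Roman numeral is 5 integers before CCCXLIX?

CCCXLIX = 349
349 - 5 = 344

CCCXLIV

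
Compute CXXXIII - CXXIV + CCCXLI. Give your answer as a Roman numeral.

CXXXIII = 133, CXXIV = 124, CCCXLI = 341
133 - 124 = 9
9 + 341 = 350

CCCL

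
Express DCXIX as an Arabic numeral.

DCXIX: D=500, C=100, X=10, IX=9
500 + 100 + 10 + 9 = 619

619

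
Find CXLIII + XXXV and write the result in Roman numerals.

CXLIII = 143
XXXV = 35
143 + 35 = 178

CLXXVIII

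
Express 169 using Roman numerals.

Convert 169 to Roman numerals:
  169 contains 1×100 (C)
  69 contains 1×50 (L)
  19 contains 1×10 (X)
  9 contains 1×9 (IX)

CLXIX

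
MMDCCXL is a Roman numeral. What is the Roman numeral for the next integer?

MMDCCXL = 2740, so the next integer is 2740 + 1 = 2741

MMDCCXLI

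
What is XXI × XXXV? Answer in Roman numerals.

XXI = 21
XXXV = 35
21 × 35 = 735

DCCXXXV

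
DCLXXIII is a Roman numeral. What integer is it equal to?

DCLXXIII: D=500, C=100, L=50, X=10, X=10, I=1, I=1, I=1
500 + 100 + 50 + 10 + 10 + 1 + 1 + 1 = 673

673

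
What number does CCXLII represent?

CCXLII: C=100, C=100, XL=40, I=1, I=1
100 + 100 + 40 + 1 + 1 = 242

242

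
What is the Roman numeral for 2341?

Convert 2341 to Roman numerals:
  2341 contains 2×1000 (MM)
  341 contains 3×100 (CCC)
  41 contains 1×40 (XL)
  1 contains 1×1 (I)

MMCCCXLI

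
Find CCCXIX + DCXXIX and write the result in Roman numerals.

CCCXIX = 319
DCXXIX = 629
319 + 629 = 948

CMXLVIII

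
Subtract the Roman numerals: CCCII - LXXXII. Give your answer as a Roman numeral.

CCCII = 302
LXXXII = 82
302 - 82 = 220

CCXX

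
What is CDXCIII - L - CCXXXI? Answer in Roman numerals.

CDXCIII = 493, L = 50, CCXXXI = 231
493 - 50 = 443
443 - 231 = 212

CCXII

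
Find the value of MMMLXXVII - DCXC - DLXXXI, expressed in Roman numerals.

MMMLXXVII = 3077, DCXC = 690, DLXXXI = 581
3077 - 690 = 2387
2387 - 581 = 1806

MDCCCVI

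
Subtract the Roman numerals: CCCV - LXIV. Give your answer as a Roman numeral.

CCCV = 305
LXIV = 64
305 - 64 = 241

CCXLI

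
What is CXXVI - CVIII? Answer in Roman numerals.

CXXVI = 126
CVIII = 108
126 - 108 = 18

XVIII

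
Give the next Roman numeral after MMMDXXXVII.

MMMDXXXVII = 3537; next is 3538

MMMDXXXVIII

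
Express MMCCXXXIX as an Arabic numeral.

MMCCXXXIX: M=1000, M=1000, C=100, C=100, X=10, X=10, X=10, IX=9
1000 + 1000 + 100 + 100 + 10 + 10 + 10 + 9 = 2239

2239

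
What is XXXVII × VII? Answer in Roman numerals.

XXXVII = 37
VII = 7
37 × 7 = 259

CCLIX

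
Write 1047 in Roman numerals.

Convert 1047 to Roman numerals:
  1047 contains 1×1000 (M)
  47 contains 1×40 (XL)
  7 contains 1×5 (V)
  2 contains 2×1 (II)

MXLVII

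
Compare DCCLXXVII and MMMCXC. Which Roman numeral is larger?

DCCLXXVII = 777
MMMCXC = 3190
3190 is larger

MMMCXC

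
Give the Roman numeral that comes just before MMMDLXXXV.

MMMDLXXXV = 3585; previous is 3584

MMMDLXXXIV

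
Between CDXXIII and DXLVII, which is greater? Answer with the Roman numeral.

CDXXIII = 423
DXLVII = 547
547 is larger

DXLVII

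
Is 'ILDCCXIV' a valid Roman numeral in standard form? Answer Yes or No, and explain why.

'ILDCCXIV': Invalid subtractive combination: IL

No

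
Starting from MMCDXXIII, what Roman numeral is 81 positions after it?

MMCDXXIII = 2423
2423 + 81 = 2504

MMDIV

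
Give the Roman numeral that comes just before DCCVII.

DCCVII = 707; previous is 706

DCCVI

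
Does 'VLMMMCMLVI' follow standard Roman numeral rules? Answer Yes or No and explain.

'VLMMMCMLVI': V should not appear more than once

No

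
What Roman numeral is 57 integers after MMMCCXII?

MMMCCXII = 3212
3212 + 57 = 3269

MMMCCLXIX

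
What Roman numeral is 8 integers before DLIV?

DLIV = 554
554 - 8 = 546

DXLVI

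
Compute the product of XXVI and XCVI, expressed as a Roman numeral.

XXVI = 26
XCVI = 96
26 × 96 = 2496

MMCDXCVI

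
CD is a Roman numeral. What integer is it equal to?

CD: CD=400

400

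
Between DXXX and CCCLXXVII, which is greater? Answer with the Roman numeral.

DXXX = 530
CCCLXXVII = 377
530 is larger

DXXX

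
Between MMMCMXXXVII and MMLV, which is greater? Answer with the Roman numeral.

MMMCMXXXVII = 3937
MMLV = 2055
3937 is larger

MMMCMXXXVII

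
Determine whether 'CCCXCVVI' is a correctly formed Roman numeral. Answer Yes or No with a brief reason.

'CCCXCVVI': V should not appear more than once

No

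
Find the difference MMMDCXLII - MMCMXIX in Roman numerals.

MMMDCXLII = 3642
MMCMXIX = 2919
3642 - 2919 = 723

DCCXXIII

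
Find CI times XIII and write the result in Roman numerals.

CI = 101
XIII = 13
101 × 13 = 1313

MCCCXIII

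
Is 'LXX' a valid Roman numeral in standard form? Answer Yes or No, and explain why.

'LXX': Check the rules: uses only the symbols I, V, X, L, C, D, M; no symbol is repeated more than three times in a row; V, L and D each appear at most once; no smaller symbol precedes a larger one (values never increase from left to right). Value: L (50) + X (10) + X (10) = 70. So it is a valid standard Roman numeral.

Yes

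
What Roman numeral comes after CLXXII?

CLXXII = 172; next is 173

CLXXIII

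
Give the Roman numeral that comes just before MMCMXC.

MMCMXC = 2990; previous is 2989

MMCMLXXXIX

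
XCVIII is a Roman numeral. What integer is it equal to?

XCVIII: XC=90, V=5, I=1, I=1, I=1
90 + 5 + 1 + 1 + 1 = 98

98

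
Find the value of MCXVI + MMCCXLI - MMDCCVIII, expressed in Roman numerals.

MCXVI = 1116, MMCCXLI = 2241, MMDCCVIII = 2708
1116 + 2241 = 3357
3357 - 2708 = 649

DCXLIX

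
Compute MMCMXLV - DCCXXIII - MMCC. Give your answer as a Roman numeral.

MMCMXLV = 2945, DCCXXIII = 723, MMCC = 2200
2945 - 723 = 2222
2222 - 2200 = 22

XXII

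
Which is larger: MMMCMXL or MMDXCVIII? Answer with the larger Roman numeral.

MMMCMXL = 3940
MMDXCVIII = 2598
3940 is larger

MMMCMXL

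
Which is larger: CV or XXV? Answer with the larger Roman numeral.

CV = 105
XXV = 25
105 is larger

CV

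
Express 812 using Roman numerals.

Convert 812 to Roman numerals:
  812 contains 1×500 (D)
  312 contains 3×100 (CCC)
  12 contains 1×10 (X)
  2 contains 2×1 (II)

DCCCXII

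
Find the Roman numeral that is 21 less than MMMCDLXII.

MMMCDLXII = 3462
3462 - 21 = 3441

MMMCDXLI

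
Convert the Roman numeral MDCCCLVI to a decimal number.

MDCCCLVI: M=1000, D=500, C=100, C=100, C=100, L=50, V=5, I=1
1000 + 500 + 100 + 100 + 100 + 50 + 5 + 1 = 1856

1856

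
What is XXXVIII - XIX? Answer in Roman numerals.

XXXVIII = 38
XIX = 19
38 - 19 = 19

XIX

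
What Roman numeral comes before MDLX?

MDLX = 1560; previous is 1559

MDLIX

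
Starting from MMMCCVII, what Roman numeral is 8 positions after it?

MMMCCVII = 3207
3207 + 8 = 3215

MMMCCXV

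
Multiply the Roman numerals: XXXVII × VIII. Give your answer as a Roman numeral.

XXXVII = 37
VIII = 8
37 × 8 = 296

CCXCVI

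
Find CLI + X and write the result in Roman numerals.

CLI = 151
X = 10
151 + 10 = 161

CLXI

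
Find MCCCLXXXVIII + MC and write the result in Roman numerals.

MCCCLXXXVIII = 1388
MC = 1100
1388 + 1100 = 2488

MMCDLXXXVIII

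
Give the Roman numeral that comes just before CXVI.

CXVI = 116, so the previous integer is 116 - 1 = 115

CXV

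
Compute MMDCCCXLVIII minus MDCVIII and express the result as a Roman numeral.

MMDCCCXLVIII = 2848
MDCVIII = 1608
2848 - 1608 = 1240

MCCXL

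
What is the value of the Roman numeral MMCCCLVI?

MMCCCLVI: M=1000, M=1000, C=100, C=100, C=100, L=50, V=5, I=1
1000 + 1000 + 100 + 100 + 100 + 50 + 5 + 1 = 2356

2356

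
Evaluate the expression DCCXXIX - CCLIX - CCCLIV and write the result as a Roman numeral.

DCCXXIX = 729, CCLIX = 259, CCCLIV = 354
729 - 259 = 470
470 - 354 = 116

CXVI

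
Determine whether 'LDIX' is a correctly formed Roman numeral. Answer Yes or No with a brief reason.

'LDIX': Invalid subtractive combination: LD

No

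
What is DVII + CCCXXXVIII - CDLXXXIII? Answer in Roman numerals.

DVII = 507, CCCXXXVIII = 338, CDLXXXIII = 483
507 + 338 = 845
845 - 483 = 362

CCCLXII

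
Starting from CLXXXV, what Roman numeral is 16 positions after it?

CLXXXV = 185
185 + 16 = 201

CCI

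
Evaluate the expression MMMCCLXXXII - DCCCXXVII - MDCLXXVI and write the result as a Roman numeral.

MMMCCLXXXII = 3282, DCCCXXVII = 827, MDCLXXVI = 1676
3282 - 827 = 2455
2455 - 1676 = 779

DCCLXXIX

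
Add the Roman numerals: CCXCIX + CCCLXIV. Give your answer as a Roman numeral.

CCXCIX = 299
CCCLXIV = 364
299 + 364 = 663

DCLXIII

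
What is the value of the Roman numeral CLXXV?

CLXXV: C=100, L=50, X=10, X=10, V=5
100 + 50 + 10 + 10 + 5 = 175

175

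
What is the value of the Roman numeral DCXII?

DCXII: D=500, C=100, X=10, I=1, I=1
500 + 100 + 10 + 1 + 1 = 612

612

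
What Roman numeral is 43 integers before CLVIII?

CLVIII = 158
158 - 43 = 115

CXV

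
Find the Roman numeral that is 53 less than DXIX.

DXIX = 519
519 - 53 = 466

CDLXVI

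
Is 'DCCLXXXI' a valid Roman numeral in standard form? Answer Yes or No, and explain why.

'DCCLXXXI': Check the rules: uses only the symbols I, V, X, L, C, D, M; no symbol is repeated more than three times in a row; V, L and D each appear at most once; no smaller symbol precedes a larger one (values never increase from left to right). Value: D (500) + C (100) + C (100) + L (50) + X (10) + X (10) + X (10) + I (1) = 781. So it is a valid standard Roman numeral.

Yes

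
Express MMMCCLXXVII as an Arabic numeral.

MMMCCLXXVII: M=1000, M=1000, M=1000, C=100, C=100, L=50, X=10, X=10, V=5, I=1, I=1
1000 + 1000 + 1000 + 100 + 100 + 50 + 10 + 10 + 5 + 1 + 1 = 3277

3277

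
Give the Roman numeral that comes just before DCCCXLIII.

DCCCXLIII = 843, so the previous integer is 843 - 1 = 842

DCCCXLII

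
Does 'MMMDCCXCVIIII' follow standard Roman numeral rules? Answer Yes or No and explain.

'MMMDCCXCVIIII': More than 3 consecutive I's

No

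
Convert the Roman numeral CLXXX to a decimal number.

CLXXX: C=100, L=50, X=10, X=10, X=10
100 + 50 + 10 + 10 + 10 = 180

180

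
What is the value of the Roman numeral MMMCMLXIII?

MMMCMLXIII: M=1000, M=1000, M=1000, CM=900, L=50, X=10, I=1, I=1, I=1
1000 + 1000 + 1000 + 900 + 50 + 10 + 1 + 1 + 1 = 3963

3963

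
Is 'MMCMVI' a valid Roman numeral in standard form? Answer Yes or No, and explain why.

'MMCMVI': Check the rules: uses only the symbols I, V, X, L, C, D, M; no symbol is repeated more than three times in a row; V, L and D each appear at most once; the only place a smaller symbol precedes a larger one is the allowed subtractive pair CM, the symbol right after such a pair (if any) is smaller than the pair's first symbol, and otherwise the values never increase from left to right. Value: M (1000) + M (1000) + CM (900) + V (5) + I (1) = 2906. So it is a valid standard Roman numeral.

Yes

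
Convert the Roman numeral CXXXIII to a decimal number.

CXXXIII: C=100, X=10, X=10, X=10, I=1, I=1, I=1
100 + 10 + 10 + 10 + 1 + 1 + 1 = 133

133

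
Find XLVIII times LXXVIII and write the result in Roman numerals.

XLVIII = 48
LXXVIII = 78
48 × 78 = 3744

MMMDCCXLIV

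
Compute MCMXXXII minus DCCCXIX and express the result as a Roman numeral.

MCMXXXII = 1932
DCCCXIX = 819
1932 - 819 = 1113

MCXIII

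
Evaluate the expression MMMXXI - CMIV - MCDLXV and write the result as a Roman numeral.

MMMXXI = 3021, CMIV = 904, MCDLXV = 1465
3021 - 904 = 2117
2117 - 1465 = 652

DCLII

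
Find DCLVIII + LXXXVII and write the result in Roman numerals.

DCLVIII = 658
LXXXVII = 87
658 + 87 = 745

DCCXLV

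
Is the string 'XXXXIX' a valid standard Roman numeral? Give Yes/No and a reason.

'XXXXIX': More than 3 consecutive X's

No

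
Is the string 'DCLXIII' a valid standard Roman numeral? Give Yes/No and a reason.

'DCLXIII': Check the rules: uses only the symbols I, V, X, L, C, D, M; no symbol is repeated more than three times in a row; V, L and D each appear at most once; no smaller symbol precedes a larger one (values never increase from left to right). Value: D (500) + C (100) + L (50) + X (10) + I (1) + I (1) + I (1) = 663. So it is a valid standard Roman numeral.

Yes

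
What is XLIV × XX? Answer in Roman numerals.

XLIV = 44
XX = 20
44 × 20 = 880

DCCCLXXX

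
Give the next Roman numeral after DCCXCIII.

DCCXCIII = 793, so the next integer is 793 + 1 = 794

DCCXCIV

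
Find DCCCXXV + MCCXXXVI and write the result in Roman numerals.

DCCCXXV = 825
MCCXXXVI = 1236
825 + 1236 = 2061

MMLXI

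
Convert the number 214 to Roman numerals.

Convert 214 to Roman numerals:
  214 contains 2×100 (CC)
  14 contains 1×10 (X)
  4 contains 1×4 (IV)

CCXIV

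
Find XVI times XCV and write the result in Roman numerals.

XVI = 16
XCV = 95
16 × 95 = 1520

MDXX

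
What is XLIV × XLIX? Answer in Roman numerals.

XLIV = 44
XLIX = 49
44 × 49 = 2156

MMCLVI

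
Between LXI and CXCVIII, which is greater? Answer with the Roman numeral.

LXI = 61
CXCVIII = 198
198 is larger

CXCVIII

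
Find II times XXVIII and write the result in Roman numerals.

II = 2
XXVIII = 28
2 × 28 = 56

LVI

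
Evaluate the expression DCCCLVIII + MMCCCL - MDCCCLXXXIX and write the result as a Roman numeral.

DCCCLVIII = 858, MMCCCL = 2350, MDCCCLXXXIX = 1889
858 + 2350 = 3208
3208 - 1889 = 1319

MCCCXIX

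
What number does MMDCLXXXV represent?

MMDCLXXXV: M=1000, M=1000, D=500, C=100, L=50, X=10, X=10, X=10, V=5
1000 + 1000 + 500 + 100 + 50 + 10 + 10 + 10 + 5 = 2685

2685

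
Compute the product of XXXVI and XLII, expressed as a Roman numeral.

XXXVI = 36
XLII = 42
36 × 42 = 1512

MDXII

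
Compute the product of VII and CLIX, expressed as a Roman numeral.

VII = 7
CLIX = 159
7 × 159 = 1113

MCXIII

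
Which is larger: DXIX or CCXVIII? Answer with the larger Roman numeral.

DXIX = 519
CCXVIII = 218
519 is larger

DXIX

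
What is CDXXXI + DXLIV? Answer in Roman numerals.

CDXXXI = 431
DXLIV = 544
431 + 544 = 975

CMLXXV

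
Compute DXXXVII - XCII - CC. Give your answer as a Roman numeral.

DXXXVII = 537, XCII = 92, CC = 200
537 - 92 = 445
445 - 200 = 245

CCXLV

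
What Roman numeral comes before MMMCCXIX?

MMMCCXIX = 3219, so the previous integer is 3219 - 1 = 3218

MMMCCXVIII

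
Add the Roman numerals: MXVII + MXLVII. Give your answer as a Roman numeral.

MXVII = 1017
MXLVII = 1047
1017 + 1047 = 2064

MMLXIV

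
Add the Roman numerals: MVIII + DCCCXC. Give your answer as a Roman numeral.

MVIII = 1008
DCCCXC = 890
1008 + 890 = 1898

MDCCCXCVIII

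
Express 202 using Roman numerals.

Convert 202 to Roman numerals:
  202 contains 2×100 (CC)
  2 contains 2×1 (II)

CCII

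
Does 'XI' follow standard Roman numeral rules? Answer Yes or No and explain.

'XI': Check the rules: uses only the symbols I, V, X, L, C, D, M; no symbol is repeated more than three times in a row; V, L and D each appear at most once; no smaller symbol precedes a larger one (values never increase from left to right). Value: X (10) + I (1) = 11. So it is a valid standard Roman numeral.

Yes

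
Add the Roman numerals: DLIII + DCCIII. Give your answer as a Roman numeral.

DLIII = 553
DCCIII = 703
553 + 703 = 1256

MCCLVI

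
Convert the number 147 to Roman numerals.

Convert 147 to Roman numerals:
  147 contains 1×100 (C)
  47 contains 1×40 (XL)
  7 contains 1×5 (V)
  2 contains 2×1 (II)

CXLVII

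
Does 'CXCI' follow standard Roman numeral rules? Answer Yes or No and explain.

'CXCI': Check the rules: uses only the symbols I, V, X, L, C, D, M; no symbol is repeated more than three times in a row; V, L and D each appear at most once; the only place a smaller symbol precedes a larger one is the allowed subtractive pair XC, the symbol right after such a pair (if any) is smaller than the pair's first symbol, and otherwise the values never increase from left to right. Value: C (100) + XC (90) + I (1) = 191. So it is a valid standard Roman numeral.

Yes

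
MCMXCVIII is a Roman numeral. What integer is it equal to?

MCMXCVIII: M=1000, CM=900, XC=90, V=5, I=1, I=1, I=1
1000 + 900 + 90 + 5 + 1 + 1 + 1 = 1998

1998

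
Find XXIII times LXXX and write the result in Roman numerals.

XXIII = 23
LXXX = 80
23 × 80 = 1840

MDCCCXL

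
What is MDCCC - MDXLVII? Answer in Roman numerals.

MDCCC = 1800
MDXLVII = 1547
1800 - 1547 = 253

CCLIII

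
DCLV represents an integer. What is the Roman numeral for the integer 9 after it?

DCLV = 655
655 + 9 = 664

DCLXIV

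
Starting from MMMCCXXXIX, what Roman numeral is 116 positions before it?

MMMCCXXXIX = 3239
3239 - 116 = 3123

MMMCXXIII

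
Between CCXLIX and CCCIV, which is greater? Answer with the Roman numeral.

CCXLIX = 249
CCCIV = 304
304 is larger

CCCIV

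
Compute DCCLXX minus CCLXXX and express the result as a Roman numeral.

DCCLXX = 770
CCLXXX = 280
770 - 280 = 490

CDXC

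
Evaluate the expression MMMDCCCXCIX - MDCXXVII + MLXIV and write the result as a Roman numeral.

MMMDCCCXCIX = 3899, MDCXXVII = 1627, MLXIV = 1064
3899 - 1627 = 2272
2272 + 1064 = 3336

MMMCCCXXXVI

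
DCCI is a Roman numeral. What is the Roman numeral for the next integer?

DCCI = 701; next is 702

DCCII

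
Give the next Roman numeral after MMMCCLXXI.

MMMCCLXXI = 3271; next is 3272

MMMCCLXXII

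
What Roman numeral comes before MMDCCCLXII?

MMDCCCLXII = 2862, so the previous integer is 2862 - 1 = 2861

MMDCCCLXI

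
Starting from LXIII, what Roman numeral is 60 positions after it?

LXIII = 63
63 + 60 = 123

CXXIII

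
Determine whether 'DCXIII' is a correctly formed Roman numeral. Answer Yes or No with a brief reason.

'DCXIII': Check the rules: uses only the symbols I, V, X, L, C, D, M; no symbol is repeated more than three times in a row; V, L and D each appear at most once; no smaller symbol precedes a larger one (values never increase from left to right). Value: D (500) + C (100) + X (10) + I (1) + I (1) + I (1) = 613. So it is a valid standard Roman numeral.

Yes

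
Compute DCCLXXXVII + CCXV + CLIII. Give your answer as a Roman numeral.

DCCLXXXVII = 787, CCXV = 215, CLIII = 153
787 + 215 = 1002
1002 + 153 = 1155

MCLV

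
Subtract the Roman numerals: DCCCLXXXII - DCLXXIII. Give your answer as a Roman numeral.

DCCCLXXXII = 882
DCLXXIII = 673
882 - 673 = 209

CCIX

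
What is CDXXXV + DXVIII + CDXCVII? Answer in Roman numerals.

CDXXXV = 435, DXVIII = 518, CDXCVII = 497
435 + 518 = 953
953 + 497 = 1450

MCDL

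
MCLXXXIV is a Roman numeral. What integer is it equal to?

MCLXXXIV: M=1000, C=100, L=50, X=10, X=10, X=10, IV=4
1000 + 100 + 50 + 10 + 10 + 10 + 4 = 1184

1184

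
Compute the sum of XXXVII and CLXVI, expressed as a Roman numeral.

XXXVII = 37
CLXVI = 166
37 + 166 = 203

CCIII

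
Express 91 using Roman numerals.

Convert 91 to Roman numerals:
  91 contains 1×90 (XC)
  1 contains 1×1 (I)

XCI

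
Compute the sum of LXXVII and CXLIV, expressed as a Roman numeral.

LXXVII = 77
CXLIV = 144
77 + 144 = 221

CCXXI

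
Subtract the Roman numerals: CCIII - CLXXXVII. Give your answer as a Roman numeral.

CCIII = 203
CLXXXVII = 187
203 - 187 = 16

XVI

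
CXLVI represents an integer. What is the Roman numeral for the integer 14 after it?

CXLVI = 146
146 + 14 = 160

CLX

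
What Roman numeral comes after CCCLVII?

CCCLVII = 357; next is 358

CCCLVIII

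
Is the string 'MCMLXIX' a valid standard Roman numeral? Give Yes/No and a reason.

'MCMLXIX': Check the rules: uses only the symbols I, V, X, L, C, D, M; no symbol is repeated more than three times in a row; V, L and D each appear at most once; the only places a smaller symbol precedes a larger one are the allowed subtractive pairs CM, IX, the symbol right after such a pair (if any) is smaller than the pair's first symbol, and otherwise the values never increase from left to right. Value: M (1000) + CM (900) + L (50) + X (10) + IX (9) = 1969. So it is a valid standard Roman numeral.

Yes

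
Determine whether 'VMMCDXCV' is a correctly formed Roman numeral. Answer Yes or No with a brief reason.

'VMMCDXCV': V should not appear more than once

No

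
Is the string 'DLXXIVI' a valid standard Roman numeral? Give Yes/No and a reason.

'DLXXIVI': I cannot come right after the subtractive pair IV: once I is subtracted in IV, the next symbol must be smaller than I

No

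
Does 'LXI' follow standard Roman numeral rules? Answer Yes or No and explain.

'LXI': Check the rules: uses only the symbols I, V, X, L, C, D, M; no symbol is repeated more than three times in a row; V, L and D each appear at most once; no smaller symbol precedes a larger one (values never increase from left to right). Value: L (50) + X (10) + I (1) = 61. So it is a valid standard Roman numeral.

Yes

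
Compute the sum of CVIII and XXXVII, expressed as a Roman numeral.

CVIII = 108
XXXVII = 37
108 + 37 = 145

CXLV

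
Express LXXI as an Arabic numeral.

LXXI: L=50, X=10, X=10, I=1
50 + 10 + 10 + 1 = 71

71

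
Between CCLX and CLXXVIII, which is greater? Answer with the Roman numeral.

CCLX = 260
CLXXVIII = 178
260 is larger

CCLX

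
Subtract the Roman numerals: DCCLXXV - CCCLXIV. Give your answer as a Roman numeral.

DCCLXXV = 775
CCCLXIV = 364
775 - 364 = 411

CDXI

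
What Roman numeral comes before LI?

LI = 51, so the previous integer is 51 - 1 = 50

L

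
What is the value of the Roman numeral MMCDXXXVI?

MMCDXXXVI: M=1000, M=1000, CD=400, X=10, X=10, X=10, V=5, I=1
1000 + 1000 + 400 + 10 + 10 + 10 + 5 + 1 = 2436

2436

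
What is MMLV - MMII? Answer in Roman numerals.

MMLV = 2055
MMII = 2002
2055 - 2002 = 53

LIII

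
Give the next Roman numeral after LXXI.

LXXI = 71, so the next integer is 71 + 1 = 72

LXXII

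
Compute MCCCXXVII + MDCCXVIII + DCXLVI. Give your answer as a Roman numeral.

MCCCXXVII = 1327, MDCCXVIII = 1718, DCXLVI = 646
1327 + 1718 = 3045
3045 + 646 = 3691

MMMDCXCI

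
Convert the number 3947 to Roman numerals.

Convert 3947 to Roman numerals:
  3947 contains 3×1000 (MMM)
  947 contains 1×900 (CM)
  47 contains 1×40 (XL)
  7 contains 1×5 (V)
  2 contains 2×1 (II)

MMMCMXLVII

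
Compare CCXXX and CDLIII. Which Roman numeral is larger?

CCXXX = 230
CDLIII = 453
453 is larger

CDLIII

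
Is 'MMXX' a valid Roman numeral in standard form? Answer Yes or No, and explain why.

'MMXX': Check the rules: uses only the symbols I, V, X, L, C, D, M; no symbol is repeated more than three times in a row; V, L and D each appear at most once; no smaller symbol precedes a larger one (values never increase from left to right). Value: M (1000) + M (1000) + X (10) + X (10) = 2020. So it is a valid standard Roman numeral.

Yes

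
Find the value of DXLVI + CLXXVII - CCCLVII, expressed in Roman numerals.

DXLVI = 546, CLXXVII = 177, CCCLVII = 357
546 + 177 = 723
723 - 357 = 366

CCCLXVI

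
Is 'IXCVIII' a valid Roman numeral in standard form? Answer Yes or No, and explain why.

'IXCVIII': I (position 1) comes before the larger symbol C (position 3) without being directly in front of it as a subtractive pair; apart from IV, IX, XL, XC, CD and CM, symbols must go from largest to smallest

No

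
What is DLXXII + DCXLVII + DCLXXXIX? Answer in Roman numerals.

DLXXII = 572, DCXLVII = 647, DCLXXXIX = 689
572 + 647 = 1219
1219 + 689 = 1908

MCMVIII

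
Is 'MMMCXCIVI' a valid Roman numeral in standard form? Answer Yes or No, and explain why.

'MMMCXCIVI': I cannot come right after the subtractive pair IV: once I is subtracted in IV, the next symbol must be smaller than I

No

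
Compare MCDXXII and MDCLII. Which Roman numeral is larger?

MCDXXII = 1422
MDCLII = 1652
1652 is larger

MDCLII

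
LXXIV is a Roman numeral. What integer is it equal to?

LXXIV: L=50, X=10, X=10, IV=4
50 + 10 + 10 + 4 = 74

74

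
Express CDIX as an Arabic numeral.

CDIX: CD=400, IX=9
400 + 9 = 409

409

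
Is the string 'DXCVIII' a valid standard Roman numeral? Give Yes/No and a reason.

'DXCVIII': Check the rules: uses only the symbols I, V, X, L, C, D, M; no symbol is repeated more than three times in a row; V, L and D each appear at most once; the only place a smaller symbol precedes a larger one is the allowed subtractive pair XC, the symbol right after such a pair (if any) is smaller than the pair's first symbol, and otherwise the values never increase from left to right. Value: D (500) + XC (90) + V (5) + I (1) + I (1) + I (1) = 598. So it is a valid standard Roman numeral.

Yes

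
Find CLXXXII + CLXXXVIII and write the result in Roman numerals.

CLXXXII = 182
CLXXXVIII = 188
182 + 188 = 370

CCCLXX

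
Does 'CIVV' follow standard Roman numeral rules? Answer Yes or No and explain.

'CIVV': V should not appear more than once

No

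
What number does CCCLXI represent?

CCCLXI: C=100, C=100, C=100, L=50, X=10, I=1
100 + 100 + 100 + 50 + 10 + 1 = 361

361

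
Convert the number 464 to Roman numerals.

Convert 464 to Roman numerals:
  464 contains 1×400 (CD)
  64 contains 1×50 (L)
  14 contains 1×10 (X)
  4 contains 1×4 (IV)

CDLXIV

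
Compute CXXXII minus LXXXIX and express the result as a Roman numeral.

CXXXII = 132
LXXXIX = 89
132 - 89 = 43

XLIII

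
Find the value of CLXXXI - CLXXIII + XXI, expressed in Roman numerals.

CLXXXI = 181, CLXXIII = 173, XXI = 21
181 - 173 = 8
8 + 21 = 29

XXIX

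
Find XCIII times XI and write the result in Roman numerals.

XCIII = 93
XI = 11
93 × 11 = 1023

MXXIII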